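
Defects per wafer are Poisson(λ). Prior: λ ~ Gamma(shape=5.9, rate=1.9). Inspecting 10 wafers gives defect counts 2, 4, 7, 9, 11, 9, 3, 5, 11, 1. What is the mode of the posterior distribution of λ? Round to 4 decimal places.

Σ counts = 62. Posterior: Gamma(shape = 5.9+62 = 67.9, rate = 1.9+10 = 11.9).
Mode = (α−1)/β = 66.9/11.9 = 5.6218.
Mean = α/β = 67.9/11.9 = 5.7059.
This is the posterior mode — the MAP estimate.

5.6218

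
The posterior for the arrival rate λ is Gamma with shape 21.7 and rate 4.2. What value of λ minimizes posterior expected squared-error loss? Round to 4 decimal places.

5.1667

Mode = (α−1)/β = 20.7/4.2 = 4.9286.
Mean = α/β = 21.7/4.2 = 5.1667.
Squared-error loss ⇒ the optimal estimator is the posterior mean.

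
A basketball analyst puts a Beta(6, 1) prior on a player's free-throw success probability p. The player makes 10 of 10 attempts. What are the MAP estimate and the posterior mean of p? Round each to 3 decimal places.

Posterior: Beta(6+10, 1+0) = Beta(16, 1).
Since β = 1 ≤ 1 and α > 1, the Beta density is monotone increasing on [0,1]; the mode is at 1.
Mean = 16/(16+1) = 0.941.
Mode > mean: the posterior has a left tail.

p_MAP = 1.000, E[p|data] = 0.941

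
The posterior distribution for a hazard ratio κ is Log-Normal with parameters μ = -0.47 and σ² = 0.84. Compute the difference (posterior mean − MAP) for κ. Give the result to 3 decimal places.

Mode = exp(μ − σ²) = exp(-1.31) = 0.270.
Mean = exp(μ + σ²/2) = exp(-0.050) = 0.951.
Difference = 0.951 − 0.270 = 0.681.

0.681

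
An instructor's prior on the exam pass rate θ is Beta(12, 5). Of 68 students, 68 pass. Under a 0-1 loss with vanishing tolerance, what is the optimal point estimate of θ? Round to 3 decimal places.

0.952

Posterior: Beta(12+68, 5+0) = Beta(80, 5).
Mode = (80−1)/(80+5−2) = 79/83 = 0.952.
Mean = 80/(80+5) = 80/85 = 0.941.
This is the posterior mode — the MAP estimate.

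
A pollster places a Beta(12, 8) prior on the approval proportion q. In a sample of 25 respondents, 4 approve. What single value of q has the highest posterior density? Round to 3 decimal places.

0.349

Posterior: Beta(12+4, 8+21) = Beta(16, 29).
Mode = (16−1)/(16+29−2) = 15/43 = 0.349.
Mean = 16/(16+29) = 16/45 = 0.356.
This is the posterior mode — the MAP estimate.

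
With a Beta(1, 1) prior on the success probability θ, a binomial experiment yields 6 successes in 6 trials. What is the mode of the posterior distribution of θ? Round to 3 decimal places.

1.000

Posterior: Beta(1+6, 1+0) = Beta(7, 1).
Since β = 1 ≤ 1 and α > 1, the Beta density is monotone increasing on [0,1]; the mode is at 1.
Mean = 7/(7+1) = 0.875.
This is the posterior mode — the MAP estimate.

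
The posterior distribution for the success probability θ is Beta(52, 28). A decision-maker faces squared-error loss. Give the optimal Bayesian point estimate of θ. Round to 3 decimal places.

0.650

Mode = (52−1)/(52+28−2) = 51/78 = 0.654.
Mean = 52/(52+28) = 52/80 = 0.650.
Squared-error loss ⇒ the optimal estimator is the posterior mean.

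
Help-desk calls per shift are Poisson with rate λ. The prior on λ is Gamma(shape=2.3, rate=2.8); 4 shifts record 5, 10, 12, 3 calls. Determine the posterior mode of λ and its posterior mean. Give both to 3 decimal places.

Σ counts = 30. Posterior: Gamma(shape = 2.3+30 = 32.3, rate = 2.8+4 = 6.8).
Mode = (α−1)/β = 31.3/6.8 = 4.603.
Mean = α/β = 32.3/6.8 = 4.750.
The posterior is right-skewed, so the mean exceeds the mode.

posterior mode = 4.603, posterior mean = 4.750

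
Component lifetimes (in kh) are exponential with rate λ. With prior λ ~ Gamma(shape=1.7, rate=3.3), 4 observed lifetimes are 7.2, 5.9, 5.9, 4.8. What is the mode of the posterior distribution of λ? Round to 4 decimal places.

Σ times = 23.8. Posterior: Gamma(shape = 1.7+4 = 5.7, rate = 3.3+23.8 = 27.1).
Mode = (α−1)/β = 4.7/27.1 = 0.1734.
Mean = α/β = 5.7/27.1 = 0.2103.
This is the posterior mode — the MAP estimate.

0.1734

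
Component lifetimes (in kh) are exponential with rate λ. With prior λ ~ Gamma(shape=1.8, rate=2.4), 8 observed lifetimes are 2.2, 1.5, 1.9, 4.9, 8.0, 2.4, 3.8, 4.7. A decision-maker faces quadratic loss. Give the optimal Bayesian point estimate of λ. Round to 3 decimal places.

Σ times = 29.4. Posterior: Gamma(shape = 1.8+8 = 9.8, rate = 2.4+29.4 = 31.8).
Mode = (α−1)/β = 8.8/31.8 = 0.277.
Mean = α/β = 9.8/31.8 = 0.308.
Quadratic loss ⇒ the optimal estimator is the posterior mean.

0.308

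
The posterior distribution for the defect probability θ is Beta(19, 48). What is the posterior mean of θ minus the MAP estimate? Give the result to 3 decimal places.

0.007

Mode = (19−1)/(19+48−2) = 18/65 = 0.277.
Mean = 19/(19+48) = 19/67 = 0.284.
Difference = 0.284 − 0.277 = 0.007.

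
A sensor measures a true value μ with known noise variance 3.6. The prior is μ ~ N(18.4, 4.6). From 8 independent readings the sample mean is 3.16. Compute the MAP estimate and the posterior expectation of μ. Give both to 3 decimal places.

MAP = 4.518, posterior mean = 4.518

Posterior for μ is Normal. Precision-weighted mean: (1/4.6·18.4 + 8/3.6·3.16) / (1/4.6 + 8/3.6) = 4.518.
A Normal posterior is symmetric, so mode = mean.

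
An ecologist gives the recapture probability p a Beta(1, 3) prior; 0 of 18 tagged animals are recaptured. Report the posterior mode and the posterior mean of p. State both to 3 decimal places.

p_MAP = 0.000, E[p|data] = 0.045

Posterior: Beta(1+0, 3+18) = Beta(1, 21).
Since α = 1 ≤ 1 and β > 1, the Beta density is monotone decreasing on [0,1]; the mode is at 0.
Mean = 1/(1+21) = 0.045.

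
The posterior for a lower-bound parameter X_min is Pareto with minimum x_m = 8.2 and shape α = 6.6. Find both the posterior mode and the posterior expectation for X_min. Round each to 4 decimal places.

MAP = 8.2000, posterior mean = 9.6643

The Pareto density is strictly decreasing on [x_m, ∞), so the mode is x_m = 8.2000.
Mean = α·x_m/(α−1) = 6.6·8.2/5.6 = 9.6643.
The mean is pulled above the mode by the posterior's right skew.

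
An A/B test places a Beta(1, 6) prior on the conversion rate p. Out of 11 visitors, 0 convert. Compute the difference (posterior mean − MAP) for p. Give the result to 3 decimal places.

Posterior: Beta(1+0, 6+11) = Beta(1, 17).
Since α = 1 ≤ 1 and β > 1, the Beta density is monotone decreasing on [0,1]; the mode is at 0.
Mean = 1/(1+17) = 0.056.
Difference = 0.056 − 0.000 = 0.056.

0.056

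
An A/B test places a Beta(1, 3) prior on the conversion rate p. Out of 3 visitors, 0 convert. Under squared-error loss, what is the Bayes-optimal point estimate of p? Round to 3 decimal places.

Posterior: Beta(1+0, 3+3) = Beta(1, 6).
Since α = 1 ≤ 1 and β > 1, the Beta density is monotone decreasing on [0,1]; the mode is at 0.
Mean = 1/(1+6) = 0.143.
Squared-error loss ⇒ the optimal estimator is the posterior mean.

0.143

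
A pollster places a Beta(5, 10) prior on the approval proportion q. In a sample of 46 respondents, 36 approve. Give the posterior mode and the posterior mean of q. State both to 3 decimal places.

Posterior: Beta(5+36, 10+10) = Beta(41, 20).
Mode = (41−1)/(41+20−2) = 40/59 = 0.678.
Mean = 41/(41+20) = 41/61 = 0.672.
Mode > mean: the posterior has a left tail.

posterior mode = 0.678, posterior mean = 0.672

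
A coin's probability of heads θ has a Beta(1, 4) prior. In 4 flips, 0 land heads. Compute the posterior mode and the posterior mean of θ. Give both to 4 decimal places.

posterior mode = 0.0000, posterior mean = 0.1111

Posterior: Beta(1+0, 4+4) = Beta(1, 8).
Since α = 1 ≤ 1 and β > 1, the Beta density is monotone decreasing on [0,1]; the mode is at 0.
Mean = 1/(1+8) = 0.1111.
Right-skewed posterior ⇒ mode < mean.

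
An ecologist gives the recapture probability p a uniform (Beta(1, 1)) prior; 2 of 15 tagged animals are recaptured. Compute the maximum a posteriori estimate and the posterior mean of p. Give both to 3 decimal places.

maximum a posteriori estimate = 0.133, posterior mean = 0.176

Posterior: Beta(1+2, 1+13) = Beta(3, 14).
Mode = (3−1)/(3+14−2) = 2/15 = 0.133.
With a flat prior the MAP equals the MLE, 2/15.
Mean = 3/(3+14) = 3/17 = 0.176.
Right-skewed posterior ⇒ mode < mean.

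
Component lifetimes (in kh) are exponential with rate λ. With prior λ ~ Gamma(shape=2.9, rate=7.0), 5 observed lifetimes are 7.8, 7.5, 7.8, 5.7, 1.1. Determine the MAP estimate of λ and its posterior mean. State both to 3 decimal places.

Σ times = 29.9. Posterior: Gamma(shape = 2.9+5 = 7.9, rate = 7.0+29.9 = 36.9).
Mode = (α−1)/β = 6.9/36.9 = 0.187.
Mean = α/β = 7.9/36.9 = 0.214.

MAP estimate = 0.187, posterior mean = 0.214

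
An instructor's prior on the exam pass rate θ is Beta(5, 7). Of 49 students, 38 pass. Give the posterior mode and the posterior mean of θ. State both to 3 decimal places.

MAP = 0.712, posterior mean = 0.705

Posterior: Beta(5+38, 7+11) = Beta(43, 18).
Mode = (43−1)/(43+18−2) = 42/59 = 0.712.
Mean = 43/(43+18) = 43/61 = 0.705.
Mode > mean: the posterior has a left tail.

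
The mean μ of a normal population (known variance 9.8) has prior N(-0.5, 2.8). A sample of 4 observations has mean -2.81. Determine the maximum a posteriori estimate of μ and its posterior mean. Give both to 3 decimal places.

MAP: -1.732. Posterior mean: -1.732.

Posterior for μ is Normal. Precision-weighted mean: (1/2.8·-0.5 + 4/9.8·-2.81) / (1/2.8 + 4/9.8) = -1.732.
A Normal posterior is symmetric, so mode = mean.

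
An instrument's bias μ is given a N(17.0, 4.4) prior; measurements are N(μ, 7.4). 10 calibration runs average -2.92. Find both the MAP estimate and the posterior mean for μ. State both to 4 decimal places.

MAP = -0.0521; posterior mean = -0.0521

Posterior for μ is Normal. Precision-weighted mean: (1/4.4·17.0 + 10/7.4·-2.92) / (1/4.4 + 10/7.4) = -0.0521.
A Normal posterior is symmetric, so mode = mean.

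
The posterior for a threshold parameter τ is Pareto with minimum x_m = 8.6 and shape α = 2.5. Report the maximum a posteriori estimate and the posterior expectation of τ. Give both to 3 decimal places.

The Pareto density is strictly decreasing on [x_m, ∞), so the mode is x_m = 8.600.
Mean = α·x_m/(α−1) = 2.5·8.6/1.5 = 14.333.
Mean > mode: the posterior has a right tail.

MAP = 8.600; posterior mean = 14.333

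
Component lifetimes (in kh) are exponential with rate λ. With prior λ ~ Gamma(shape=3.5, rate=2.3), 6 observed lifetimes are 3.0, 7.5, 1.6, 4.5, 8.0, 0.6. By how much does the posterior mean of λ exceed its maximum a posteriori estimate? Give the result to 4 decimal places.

Σ times = 25.2. Posterior: Gamma(shape = 3.5+6 = 9.5, rate = 2.3+25.2 = 27.5).
Mode = (α−1)/β = 8.5/27.5 = 0.3091.
Mean = α/β = 9.5/27.5 = 0.3455.
Difference = 0.3455 − 0.3091 = 0.0364.
The posterior is right-skewed, so the mean exceeds the mode.

0.0364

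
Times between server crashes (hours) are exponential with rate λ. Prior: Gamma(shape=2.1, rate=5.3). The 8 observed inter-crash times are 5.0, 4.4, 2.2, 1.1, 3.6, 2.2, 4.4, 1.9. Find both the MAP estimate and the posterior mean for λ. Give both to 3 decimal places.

Σ times = 24.8. Posterior: Gamma(shape = 2.1+8 = 10.1, rate = 5.3+24.8 = 30.1).
Mode = (α−1)/β = 9.1/30.1 = 0.302.
Mean = α/β = 10.1/30.1 = 0.336.

MAP = 0.302, posterior mean = 0.336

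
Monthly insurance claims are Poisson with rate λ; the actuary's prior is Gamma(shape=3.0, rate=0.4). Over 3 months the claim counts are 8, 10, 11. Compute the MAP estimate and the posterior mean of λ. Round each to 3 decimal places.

λ_MAP = 9.118, E[λ|data] = 9.412

Σ counts = 29. Posterior: Gamma(shape = 3.0+29 = 32.0, rate = 0.4+3 = 3.4).
Mode = (α−1)/β = 31.0/3.4 = 9.118.
Mean = α/β = 32.0/3.4 = 9.412.
Right-skewed posterior ⇒ mode < mean.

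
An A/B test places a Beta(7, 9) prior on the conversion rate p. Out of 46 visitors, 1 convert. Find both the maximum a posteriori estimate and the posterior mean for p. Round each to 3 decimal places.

MAP: 0.117. Posterior mean: 0.129.

Posterior: Beta(7+1, 9+45) = Beta(8, 54).
Mode = (8−1)/(8+54−2) = 7/60 = 0.117.
Mean = 8/(8+54) = 8/62 = 0.129.
Mean > mode: the posterior has a right tail.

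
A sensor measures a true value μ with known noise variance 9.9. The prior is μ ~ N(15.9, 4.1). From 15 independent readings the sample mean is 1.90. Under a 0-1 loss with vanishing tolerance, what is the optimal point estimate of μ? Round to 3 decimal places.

Posterior for μ is Normal. Precision-weighted mean: (1/4.1·15.9 + 15/9.9·1.90) / (1/4.1 + 15/9.9) = 3.841.
A Normal posterior is symmetric, so mode = mean.
This is the posterior mode — the MAP estimate.

3.841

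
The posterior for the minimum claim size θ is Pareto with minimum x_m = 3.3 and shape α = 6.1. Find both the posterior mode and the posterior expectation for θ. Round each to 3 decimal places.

MAP = 3.300; posterior mean = 3.947

The Pareto density is strictly decreasing on [x_m, ∞), so the mode is x_m = 3.300.
Mean = α·x_m/(α−1) = 6.1·3.3/5.1 = 3.947.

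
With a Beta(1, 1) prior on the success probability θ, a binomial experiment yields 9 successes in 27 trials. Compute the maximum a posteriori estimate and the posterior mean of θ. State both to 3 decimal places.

Posterior: Beta(1+9, 1+18) = Beta(10, 19).
Mode = (10−1)/(10+19−2) = 9/27 = 0.333.
With a flat prior the MAP equals the MLE, 9/27.
Mean = 10/(10+19) = 10/29 = 0.345.
Mean > mode: the posterior has a right tail.

MAP: 0.333. Posterior mean: 0.345.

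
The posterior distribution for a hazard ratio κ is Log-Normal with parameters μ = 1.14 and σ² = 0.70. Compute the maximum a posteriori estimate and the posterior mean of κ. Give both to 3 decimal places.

κ_MAP = 1.553, E[κ|data] = 4.437

Mode = exp(μ − σ²) = exp(0.44) = 1.553.
Mean = exp(μ + σ²/2) = exp(1.490) = 4.437.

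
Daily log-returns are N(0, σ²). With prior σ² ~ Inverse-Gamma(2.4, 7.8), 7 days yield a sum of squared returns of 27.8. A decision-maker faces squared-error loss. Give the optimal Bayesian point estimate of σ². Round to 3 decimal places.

Posterior: Inverse-Gamma(shape = 2.4+7/2 = 5.9, scale = 7.8+27.8/2 = 21.7).
Mode = β/(α+1) = 21.7/6.9 = 3.145.
Mean = β/(α−1) = 21.7/4.9 = 4.429.
Squared-error loss ⇒ the optimal estimator is the posterior mean.

4.429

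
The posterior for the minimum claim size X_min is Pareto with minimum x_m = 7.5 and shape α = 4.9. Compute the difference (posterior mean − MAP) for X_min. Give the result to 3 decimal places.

The Pareto density is strictly decreasing on [x_m, ∞), so the mode is x_m = 7.500.
Mean = α·x_m/(α−1) = 4.9·7.5/3.9 = 9.423.
Difference = 9.423 − 7.500 = 1.923.
The posterior is right-skewed, so the mean exceeds the mode.

1.923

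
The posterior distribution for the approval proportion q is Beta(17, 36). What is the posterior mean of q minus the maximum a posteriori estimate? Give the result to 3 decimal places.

Mode = (17−1)/(17+36−2) = 16/51 = 0.314.
Mean = 17/(17+36) = 17/53 = 0.321.
Difference = 0.321 − 0.314 = 0.007.

0.007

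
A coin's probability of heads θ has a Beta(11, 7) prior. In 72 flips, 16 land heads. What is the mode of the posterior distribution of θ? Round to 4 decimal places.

0.2955

Posterior: Beta(11+16, 7+56) = Beta(27, 63).
Mode = (27−1)/(27+63−2) = 26/88 = 0.2955.
Mean = 27/(27+63) = 27/90 = 0.3000.
This is the posterior mode — the MAP estimate.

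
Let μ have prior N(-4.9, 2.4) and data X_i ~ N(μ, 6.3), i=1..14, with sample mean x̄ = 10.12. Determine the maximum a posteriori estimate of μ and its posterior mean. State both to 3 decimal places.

Posterior for μ is Normal. Precision-weighted mean: (1/2.4·-4.9 + 14/6.3·10.12) / (1/2.4 + 14/6.3) = 7.748.
A Normal posterior is symmetric, so mode = mean.

maximum a posteriori estimate = 7.748, posterior mean = 7.748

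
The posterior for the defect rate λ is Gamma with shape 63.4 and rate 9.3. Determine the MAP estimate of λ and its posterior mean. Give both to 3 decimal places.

Mode = (α−1)/β = 62.4/9.3 = 6.710.
Mean = α/β = 63.4/9.3 = 6.817.
The mean is pulled above the mode by the posterior's right skew.

λ_MAP = 6.710, E[λ|data] = 6.817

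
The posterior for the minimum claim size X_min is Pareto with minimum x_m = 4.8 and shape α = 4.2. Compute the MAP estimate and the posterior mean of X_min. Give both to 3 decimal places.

MAP estimate = 4.800, posterior mean = 6.300

The Pareto density is strictly decreasing on [x_m, ∞), so the mode is x_m = 4.800.
Mean = α·x_m/(α−1) = 4.2·4.8/3.2 = 6.300.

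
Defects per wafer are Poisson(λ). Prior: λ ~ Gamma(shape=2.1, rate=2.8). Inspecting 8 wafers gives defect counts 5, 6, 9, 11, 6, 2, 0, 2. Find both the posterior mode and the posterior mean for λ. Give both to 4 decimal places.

λ_MAP = 3.8981, E[λ|data] = 3.9907

Σ counts = 41. Posterior: Gamma(shape = 2.1+41 = 43.1, rate = 2.8+8 = 10.8).
Mode = (α−1)/β = 42.1/10.8 = 3.8981.
Mean = α/β = 43.1/10.8 = 3.9907.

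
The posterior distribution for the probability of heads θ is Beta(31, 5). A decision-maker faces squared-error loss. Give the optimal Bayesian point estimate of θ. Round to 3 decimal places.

0.861

Mode = (31−1)/(31+5−2) = 30/34 = 0.882.
Mean = 31/(31+5) = 31/36 = 0.861.
Squared-error loss ⇒ the optimal estimator is the posterior mean.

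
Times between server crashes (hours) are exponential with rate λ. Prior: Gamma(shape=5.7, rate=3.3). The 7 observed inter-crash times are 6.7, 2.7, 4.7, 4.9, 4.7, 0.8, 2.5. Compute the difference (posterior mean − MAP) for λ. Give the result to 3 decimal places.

Σ times = 27.0. Posterior: Gamma(shape = 5.7+7 = 12.7, rate = 3.3+27.0 = 30.3).
Mode = (α−1)/β = 11.7/30.3 = 0.386.
Mean = α/β = 12.7/30.3 = 0.419.
Difference = 0.419 − 0.386 = 0.033.

0.033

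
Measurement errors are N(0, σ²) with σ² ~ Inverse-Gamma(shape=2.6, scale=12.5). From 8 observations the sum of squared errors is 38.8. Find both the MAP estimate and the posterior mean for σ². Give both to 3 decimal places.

Posterior: Inverse-Gamma(shape = 2.6+8/2 = 6.6, scale = 12.5+38.8/2 = 31.9).
Mode = β/(α+1) = 31.9/7.6 = 4.197.
Mean = β/(α−1) = 31.9/5.6 = 5.696.

σ²_MAP = 4.197, E[σ²|data] = 5.696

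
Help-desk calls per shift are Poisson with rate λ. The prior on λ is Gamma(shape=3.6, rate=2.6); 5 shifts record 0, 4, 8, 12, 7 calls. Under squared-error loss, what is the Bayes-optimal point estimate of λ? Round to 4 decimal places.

Σ counts = 31. Posterior: Gamma(shape = 3.6+31 = 34.6, rate = 2.6+5 = 7.6).
Mode = (α−1)/β = 33.6/7.6 = 4.4211.
Mean = α/β = 34.6/7.6 = 4.5526.
Squared-error loss ⇒ the optimal estimator is the posterior mean.

4.5526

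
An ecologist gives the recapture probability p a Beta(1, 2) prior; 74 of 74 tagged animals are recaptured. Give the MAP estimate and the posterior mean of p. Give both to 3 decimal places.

Posterior: Beta(1+74, 2+0) = Beta(75, 2).
Mode = (75−1)/(75+2−2) = 74/75 = 0.987.
Mean = 75/(75+2) = 75/77 = 0.974.
Left-skewed posterior ⇒ mean < mode.

MAP = 0.987; posterior mean = 0.974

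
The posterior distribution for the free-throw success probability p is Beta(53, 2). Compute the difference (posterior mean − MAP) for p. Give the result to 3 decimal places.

Mode = (53−1)/(53+2−2) = 52/53 = 0.981.
Mean = 53/(53+2) = 53/55 = 0.964.
Difference = 0.964 − 0.981 = -0.017.

-0.017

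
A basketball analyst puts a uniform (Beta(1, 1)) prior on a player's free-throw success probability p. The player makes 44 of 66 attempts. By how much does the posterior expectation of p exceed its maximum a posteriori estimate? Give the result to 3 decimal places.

Posterior: Beta(1+44, 1+22) = Beta(45, 23).
Mode = (45−1)/(45+23−2) = 44/66 = 0.667.
With a flat prior the MAP equals the MLE, 44/66.
Mean = 45/(45+23) = 45/68 = 0.662.
Difference = 0.662 − 0.667 = -0.005.
Mode > mean: the posterior has a left tail.

-0.005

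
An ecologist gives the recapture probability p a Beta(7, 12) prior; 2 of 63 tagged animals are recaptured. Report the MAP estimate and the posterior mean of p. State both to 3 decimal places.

MAP estimate = 0.100, posterior mean = 0.110

Posterior: Beta(7+2, 12+61) = Beta(9, 73).
Mode = (9−1)/(9+73−2) = 8/80 = 0.100.
Mean = 9/(9+73) = 9/82 = 0.110.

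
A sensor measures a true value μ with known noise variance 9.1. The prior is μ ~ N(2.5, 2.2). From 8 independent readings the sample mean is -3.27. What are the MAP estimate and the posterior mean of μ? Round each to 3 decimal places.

Posterior for μ is Normal. Precision-weighted mean: (1/2.2·2.5 + 8/9.1·-3.27) / (1/2.2 + 8/9.1) = -1.303.
A Normal posterior is symmetric, so mode = mean.

MAP: -1.303. Posterior mean: -1.303.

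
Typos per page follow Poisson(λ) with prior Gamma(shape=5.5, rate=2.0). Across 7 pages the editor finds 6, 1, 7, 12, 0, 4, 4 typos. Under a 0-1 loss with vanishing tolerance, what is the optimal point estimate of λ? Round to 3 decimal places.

4.278

Σ counts = 34. Posterior: Gamma(shape = 5.5+34 = 39.5, rate = 2.0+7 = 9.0).
Mode = (α−1)/β = 38.5/9.0 = 4.278.
Mean = α/β = 39.5/9.0 = 4.389.
This is the posterior mode — the MAP estimate.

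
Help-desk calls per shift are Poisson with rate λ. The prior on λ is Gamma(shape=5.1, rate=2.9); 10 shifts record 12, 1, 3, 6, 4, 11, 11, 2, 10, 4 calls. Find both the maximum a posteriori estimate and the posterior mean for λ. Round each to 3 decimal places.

maximum a posteriori estimate = 5.279, posterior mean = 5.357

Σ counts = 64. Posterior: Gamma(shape = 5.1+64 = 69.1, rate = 2.9+10 = 12.9).
Mode = (α−1)/β = 68.1/12.9 = 5.279.
Mean = α/β = 69.1/12.9 = 5.357.
The mean is pulled above the mode by the posterior's right skew.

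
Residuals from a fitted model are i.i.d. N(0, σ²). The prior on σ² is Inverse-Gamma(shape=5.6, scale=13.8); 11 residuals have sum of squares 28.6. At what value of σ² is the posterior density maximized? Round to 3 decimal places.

2.322

Posterior: Inverse-Gamma(shape = 5.6+11/2 = 11.1, scale = 13.8+28.6/2 = 28.1).
Mode = β/(α+1) = 28.1/12.1 = 2.322.
Mean = β/(α−1) = 28.1/10.1 = 2.782.
This is the posterior mode — the MAP estimate.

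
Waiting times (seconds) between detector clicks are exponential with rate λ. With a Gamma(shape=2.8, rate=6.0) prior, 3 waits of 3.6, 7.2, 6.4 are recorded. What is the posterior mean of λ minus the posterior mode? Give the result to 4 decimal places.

Σ times = 17.2. Posterior: Gamma(shape = 2.8+3 = 5.8, rate = 6.0+17.2 = 23.2).
Mode = (α−1)/β = 4.8/23.2 = 0.2069.
Mean = α/β = 5.8/23.2 = 0.2500.
Difference = 0.2500 − 0.2069 = 0.0431.
Right-skewed posterior ⇒ mode < mean.

0.0431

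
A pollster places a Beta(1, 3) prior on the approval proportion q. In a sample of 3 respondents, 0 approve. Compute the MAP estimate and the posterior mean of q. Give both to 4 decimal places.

MAP = 0.0000, posterior mean = 0.1429

Posterior: Beta(1+0, 3+3) = Beta(1, 6).
Since α = 1 ≤ 1 and β > 1, the Beta density is monotone decreasing on [0,1]; the mode is at 0.
Mean = 1/(1+6) = 0.1429.
Right-skewed posterior ⇒ mode < mean.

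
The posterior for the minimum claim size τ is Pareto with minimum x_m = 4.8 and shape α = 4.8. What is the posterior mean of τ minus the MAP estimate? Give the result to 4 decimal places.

The Pareto density is strictly decreasing on [x_m, ∞), so the mode is x_m = 4.8000.
Mean = α·x_m/(α−1) = 4.8·4.8/3.8 = 6.0632.
Difference = 6.0632 − 4.8000 = 1.2632.

1.2632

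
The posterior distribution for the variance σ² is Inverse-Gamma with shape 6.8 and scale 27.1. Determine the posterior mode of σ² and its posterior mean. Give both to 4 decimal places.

Mode = β/(α+1) = 27.1/7.8 = 3.4744.
Mean = β/(α−1) = 27.1/5.8 = 4.6724.

MAP: 3.4744. Posterior mean: 4.6724.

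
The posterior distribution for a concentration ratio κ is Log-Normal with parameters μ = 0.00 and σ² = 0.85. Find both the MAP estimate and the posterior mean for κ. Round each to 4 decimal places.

κ_MAP = 0.4274, E[κ|data] = 1.5296

Mode = exp(μ − σ²) = exp(-0.85) = 0.4274.
Mean = exp(μ + σ²/2) = exp(0.425) = 1.5296.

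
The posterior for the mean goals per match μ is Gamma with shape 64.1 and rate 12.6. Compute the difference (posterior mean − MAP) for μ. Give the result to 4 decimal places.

0.0794

Mode = (α−1)/β = 63.1/12.6 = 5.0079.
Mean = α/β = 64.1/12.6 = 5.0873.
Difference = 5.0873 − 5.0079 = 0.0794.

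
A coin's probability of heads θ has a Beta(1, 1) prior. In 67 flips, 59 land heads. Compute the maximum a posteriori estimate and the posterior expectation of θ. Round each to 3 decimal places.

Posterior: Beta(1+59, 1+8) = Beta(60, 9).
Mode = (60−1)/(60+9−2) = 59/67 = 0.881.
With a flat prior the MAP equals the MLE, 59/67.
Mean = 60/(60+9) = 60/69 = 0.870.
The posterior is left-skewed, so the mode exceeds the mean.

θ_MAP = 0.881, E[θ|data] = 0.870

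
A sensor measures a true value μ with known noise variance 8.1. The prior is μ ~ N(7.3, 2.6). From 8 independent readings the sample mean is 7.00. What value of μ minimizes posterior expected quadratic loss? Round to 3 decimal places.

Posterior for μ is Normal. Precision-weighted mean: (1/2.6·7.3 + 8/8.1·7.00) / (1/2.6 + 8/8.1) = 7.084.
A Normal posterior is symmetric, so mode = mean.
Quadratic loss ⇒ the optimal estimator is the posterior mean.

7.084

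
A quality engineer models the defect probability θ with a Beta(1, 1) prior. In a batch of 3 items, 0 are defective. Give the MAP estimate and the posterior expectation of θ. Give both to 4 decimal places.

MAP estimate = 0.0000, posterior expectation = 0.2000

Posterior: Beta(1+0, 1+3) = Beta(1, 4).
Since α = 1 ≤ 1 and β > 1, the Beta density is monotone decreasing on [0,1]; the mode is at 0.
Mean = 1/(1+4) = 0.2000.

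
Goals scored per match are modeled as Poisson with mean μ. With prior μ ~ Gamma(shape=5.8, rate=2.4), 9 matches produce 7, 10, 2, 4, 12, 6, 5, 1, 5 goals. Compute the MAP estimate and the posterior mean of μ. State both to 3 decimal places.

Σ counts = 52. Posterior: Gamma(shape = 5.8+52 = 57.8, rate = 2.4+9 = 11.4).
Mode = (α−1)/β = 56.8/11.4 = 4.982.
Mean = α/β = 57.8/11.4 = 5.070.
Mean > mode: the posterior has a right tail.

MAP = 4.982, posterior mean = 5.070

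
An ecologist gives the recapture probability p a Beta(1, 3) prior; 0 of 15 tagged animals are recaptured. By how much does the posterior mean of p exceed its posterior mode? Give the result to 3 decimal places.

Posterior: Beta(1+0, 3+15) = Beta(1, 18).
Since α = 1 ≤ 1 and β > 1, the Beta density is monotone decreasing on [0,1]; the mode is at 0.
Mean = 1/(1+18) = 0.053.
Difference = 0.053 − 0.000 = 0.053.

0.053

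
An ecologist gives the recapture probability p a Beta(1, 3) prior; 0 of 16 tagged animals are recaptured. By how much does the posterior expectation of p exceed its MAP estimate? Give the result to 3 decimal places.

Posterior: Beta(1+0, 3+16) = Beta(1, 19).
Since α = 1 ≤ 1 and β > 1, the Beta density is monotone decreasing on [0,1]; the mode is at 0.
Mean = 1/(1+19) = 0.050.
Difference = 0.050 − 0.000 = 0.050.

0.050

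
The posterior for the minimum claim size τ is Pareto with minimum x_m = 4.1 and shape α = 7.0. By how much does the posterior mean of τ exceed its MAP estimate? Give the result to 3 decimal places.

0.683

The Pareto density is strictly decreasing on [x_m, ∞), so the mode is x_m = 4.100.
Mean = α·x_m/(α−1) = 7.0·4.1/6.0 = 4.783.
Difference = 4.783 − 4.100 = 0.683.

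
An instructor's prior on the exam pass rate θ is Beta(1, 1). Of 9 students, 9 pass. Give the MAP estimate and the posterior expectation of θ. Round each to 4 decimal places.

Posterior: Beta(1+9, 1+0) = Beta(10, 1).
Since β = 1 ≤ 1 and α > 1, the Beta density is monotone increasing on [0,1]; the mode is at 1.
Mean = 10/(10+1) = 0.9091.

MAP = 1.0000; posterior mean = 0.9091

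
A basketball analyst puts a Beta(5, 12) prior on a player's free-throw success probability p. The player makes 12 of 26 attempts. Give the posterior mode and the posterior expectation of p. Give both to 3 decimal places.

p_MAP = 0.390, E[p|data] = 0.395

Posterior: Beta(5+12, 12+14) = Beta(17, 26).
Mode = (17−1)/(17+26−2) = 16/41 = 0.390.
Mean = 17/(17+26) = 17/43 = 0.395.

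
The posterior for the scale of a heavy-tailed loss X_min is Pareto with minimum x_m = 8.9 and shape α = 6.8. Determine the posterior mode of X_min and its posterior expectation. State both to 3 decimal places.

posterior mode = 8.900, posterior expectation = 10.434

The Pareto density is strictly decreasing on [x_m, ∞), so the mode is x_m = 8.900.
Mean = α·x_m/(α−1) = 6.8·8.9/5.8 = 10.434.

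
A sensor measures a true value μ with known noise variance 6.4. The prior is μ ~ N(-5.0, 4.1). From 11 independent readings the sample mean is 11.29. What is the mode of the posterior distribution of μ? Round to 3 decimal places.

Posterior for μ is Normal. Precision-weighted mean: (1/4.1·-5.0 + 11/6.4·11.29) / (1/4.1 + 11/6.4) = 9.266.
A Normal posterior is symmetric, so mode = mean.
This is the posterior mode — the MAP estimate.

9.266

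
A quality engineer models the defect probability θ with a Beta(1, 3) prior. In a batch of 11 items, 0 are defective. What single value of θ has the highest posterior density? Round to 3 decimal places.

Posterior: Beta(1+0, 3+11) = Beta(1, 14).
Since α = 1 ≤ 1 and β > 1, the Beta density is monotone decreasing on [0,1]; the mode is at 0.
Mean = 1/(1+14) = 0.067.
This is the posterior mode — the MAP estimate.

0.000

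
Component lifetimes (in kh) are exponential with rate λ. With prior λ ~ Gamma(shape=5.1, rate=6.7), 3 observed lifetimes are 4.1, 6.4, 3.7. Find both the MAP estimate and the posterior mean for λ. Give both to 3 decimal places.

MAP = 0.340, posterior mean = 0.388

Σ times = 14.2. Posterior: Gamma(shape = 5.1+3 = 8.1, rate = 6.7+14.2 = 20.9).
Mode = (α−1)/β = 7.1/20.9 = 0.340.
Mean = α/β = 8.1/20.9 = 0.388.
The mean is pulled above the mode by the posterior's right skew.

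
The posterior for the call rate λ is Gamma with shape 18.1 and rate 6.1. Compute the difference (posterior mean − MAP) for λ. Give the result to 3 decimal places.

0.164

Mode = (α−1)/β = 17.1/6.1 = 2.803.
Mean = α/β = 18.1/6.1 = 2.967.
Difference = 2.967 − 2.803 = 0.164.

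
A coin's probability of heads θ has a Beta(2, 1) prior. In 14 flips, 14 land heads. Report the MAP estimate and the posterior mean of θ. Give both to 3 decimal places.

Posterior: Beta(2+14, 1+0) = Beta(16, 1).
Since β = 1 ≤ 1 and α > 1, the Beta density is monotone increasing on [0,1]; the mode is at 1.
Mean = 16/(16+1) = 0.941.

MAP = 1.000; posterior mean = 0.941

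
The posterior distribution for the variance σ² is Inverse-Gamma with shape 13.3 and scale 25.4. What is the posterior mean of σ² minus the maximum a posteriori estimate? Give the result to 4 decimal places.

0.2888

Mode = β/(α+1) = 25.4/14.3 = 1.7762.
Mean = β/(α−1) = 25.4/12.3 = 2.0650.
Difference = 2.0650 − 1.7762 = 0.2888.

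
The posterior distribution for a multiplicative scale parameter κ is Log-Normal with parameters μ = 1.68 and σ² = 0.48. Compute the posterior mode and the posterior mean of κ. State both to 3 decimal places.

MAP = 3.320; posterior mean = 6.821

Mode = exp(μ − σ²) = exp(1.20) = 3.320.
Mean = exp(μ + σ²/2) = exp(1.920) = 6.821.
The mean is pulled above the mode by the posterior's right skew.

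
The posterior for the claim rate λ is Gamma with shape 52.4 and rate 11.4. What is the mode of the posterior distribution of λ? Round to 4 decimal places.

Mode = (α−1)/β = 51.4/11.4 = 4.5088.
Mean = α/β = 52.4/11.4 = 4.5965.
This is the posterior mode — the MAP estimate.

4.5088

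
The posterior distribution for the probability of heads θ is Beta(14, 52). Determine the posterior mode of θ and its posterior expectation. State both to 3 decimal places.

θ_MAP = 0.203, E[θ|data] = 0.212

Mode = (14−1)/(14+52−2) = 13/64 = 0.203.
Mean = 14/(14+52) = 14/66 = 0.212.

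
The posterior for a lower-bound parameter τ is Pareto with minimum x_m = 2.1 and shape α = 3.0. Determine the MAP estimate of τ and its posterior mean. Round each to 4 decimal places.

MAP = 2.1000; posterior mean = 3.1500

The Pareto density is strictly decreasing on [x_m, ∞), so the mode is x_m = 2.1000.
Mean = α·x_m/(α−1) = 3.0·2.1/2.0 = 3.1500.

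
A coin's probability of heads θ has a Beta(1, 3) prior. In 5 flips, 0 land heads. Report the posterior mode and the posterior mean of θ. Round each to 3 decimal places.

Posterior: Beta(1+0, 3+5) = Beta(1, 8).
Since α = 1 ≤ 1 and β > 1, the Beta density is monotone decreasing on [0,1]; the mode is at 0.
Mean = 1/(1+8) = 0.111.

MAP = 0.000; posterior mean = 0.111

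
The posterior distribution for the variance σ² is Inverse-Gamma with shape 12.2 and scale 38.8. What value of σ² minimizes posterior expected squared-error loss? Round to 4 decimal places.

3.4643

Mode = β/(α+1) = 38.8/13.2 = 2.9394.
Mean = β/(α−1) = 38.8/11.2 = 3.4643.
Squared-error loss ⇒ the optimal estimator is the posterior mean.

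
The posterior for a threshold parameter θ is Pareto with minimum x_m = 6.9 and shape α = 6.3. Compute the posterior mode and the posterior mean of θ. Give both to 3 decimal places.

The Pareto density is strictly decreasing on [x_m, ∞), so the mode is x_m = 6.900.
Mean = α·x_m/(α−1) = 6.3·6.9/5.3 = 8.202.

θ_MAP = 6.900, E[θ|data] = 8.202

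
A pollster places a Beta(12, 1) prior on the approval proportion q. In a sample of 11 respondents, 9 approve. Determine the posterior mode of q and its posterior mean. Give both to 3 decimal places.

posterior mode = 0.909, posterior mean = 0.875

Posterior: Beta(12+9, 1+2) = Beta(21, 3).
Mode = (21−1)/(21+3−2) = 20/22 = 0.909.
Mean = 21/(21+3) = 21/24 = 0.875.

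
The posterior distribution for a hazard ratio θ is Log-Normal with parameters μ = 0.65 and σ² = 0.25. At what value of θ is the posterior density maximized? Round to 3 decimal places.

1.492

Mode = exp(μ − σ²) = exp(0.40) = 1.492.
Mean = exp(μ + σ²/2) = exp(0.775) = 2.171.
This is the posterior mode — the MAP estimate.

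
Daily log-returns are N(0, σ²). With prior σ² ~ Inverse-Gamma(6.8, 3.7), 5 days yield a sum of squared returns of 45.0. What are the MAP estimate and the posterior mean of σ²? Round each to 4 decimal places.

Posterior: Inverse-Gamma(shape = 6.8+5/2 = 9.3, scale = 3.7+45.0/2 = 26.2).
Mode = β/(α+1) = 26.2/10.3 = 2.5437.
Mean = β/(α−1) = 26.2/8.3 = 3.1566.
Mean > mode: the posterior has a right tail.

σ²_MAP = 2.5437, E[σ²|data] = 3.1566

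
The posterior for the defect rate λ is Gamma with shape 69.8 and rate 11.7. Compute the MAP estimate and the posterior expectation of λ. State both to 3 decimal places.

Mode = (α−1)/β = 68.8/11.7 = 5.880.
Mean = α/β = 69.8/11.7 = 5.966.
Right-skewed posterior ⇒ mode < mean.

λ_MAP = 5.880, E[λ|data] = 5.966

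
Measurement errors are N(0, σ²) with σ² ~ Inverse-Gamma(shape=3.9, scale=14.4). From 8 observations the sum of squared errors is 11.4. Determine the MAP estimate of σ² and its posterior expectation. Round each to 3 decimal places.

Posterior: Inverse-Gamma(shape = 3.9+8/2 = 7.9, scale = 14.4+11.4/2 = 20.1).
Mode = β/(α+1) = 20.1/8.9 = 2.258.
Mean = β/(α−1) = 20.1/6.9 = 2.913.
Right-skewed posterior ⇒ mode < mean.

MAP estimate = 2.258, posterior expectation = 2.913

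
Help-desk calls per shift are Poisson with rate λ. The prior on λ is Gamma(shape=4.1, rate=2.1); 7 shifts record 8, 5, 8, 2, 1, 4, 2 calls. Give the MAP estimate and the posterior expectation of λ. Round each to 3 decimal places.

λ_MAP = 3.637, E[λ|data] = 3.747

Σ counts = 30. Posterior: Gamma(shape = 4.1+30 = 34.1, rate = 2.1+7 = 9.1).
Mode = (α−1)/β = 33.1/9.1 = 3.637.
Mean = α/β = 34.1/9.1 = 3.747.
Mean > mode: the posterior has a right tail.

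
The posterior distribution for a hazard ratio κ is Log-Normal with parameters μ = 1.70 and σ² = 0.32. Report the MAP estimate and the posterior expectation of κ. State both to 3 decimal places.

Mode = exp(μ − σ²) = exp(1.38) = 3.975.
Mean = exp(μ + σ²/2) = exp(1.860) = 6.424.

MAP: 3.975. Posterior mean: 6.424.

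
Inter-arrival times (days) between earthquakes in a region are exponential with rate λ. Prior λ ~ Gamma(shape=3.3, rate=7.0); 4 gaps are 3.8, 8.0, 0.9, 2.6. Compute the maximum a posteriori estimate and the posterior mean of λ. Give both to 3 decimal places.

Σ times = 15.3. Posterior: Gamma(shape = 3.3+4 = 7.3, rate = 7.0+15.3 = 22.3).
Mode = (α−1)/β = 6.3/22.3 = 0.283.
Mean = α/β = 7.3/22.3 = 0.327.
Right-skewed posterior ⇒ mode < mean.

MAP: 0.283. Posterior mean: 0.327.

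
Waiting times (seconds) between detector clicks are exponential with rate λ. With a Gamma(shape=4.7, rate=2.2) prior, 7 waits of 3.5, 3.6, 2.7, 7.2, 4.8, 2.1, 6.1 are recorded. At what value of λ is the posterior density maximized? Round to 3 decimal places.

Σ times = 30.0. Posterior: Gamma(shape = 4.7+7 = 11.7, rate = 2.2+30.0 = 32.2).
Mode = (α−1)/β = 10.7/32.2 = 0.332.
Mean = α/β = 11.7/32.2 = 0.363.
This is the posterior mode — the MAP estimate.

0.332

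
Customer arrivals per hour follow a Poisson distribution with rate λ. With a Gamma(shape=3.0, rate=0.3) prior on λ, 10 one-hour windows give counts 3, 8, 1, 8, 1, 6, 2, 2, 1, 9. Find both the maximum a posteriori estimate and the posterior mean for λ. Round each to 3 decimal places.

MAP: 4.175. Posterior mean: 4.272.

Σ counts = 41. Posterior: Gamma(shape = 3.0+41 = 44.0, rate = 0.3+10 = 10.3).
Mode = (α−1)/β = 43.0/10.3 = 4.175.
Mean = α/β = 44.0/10.3 = 4.272.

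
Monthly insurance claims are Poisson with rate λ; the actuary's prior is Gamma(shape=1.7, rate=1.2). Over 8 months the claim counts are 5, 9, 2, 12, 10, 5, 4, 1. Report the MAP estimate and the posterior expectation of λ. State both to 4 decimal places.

MAP estimate = 5.2935, posterior expectation = 5.4022

Σ counts = 48. Posterior: Gamma(shape = 1.7+48 = 49.7, rate = 1.2+8 = 9.2).
Mode = (α−1)/β = 48.7/9.2 = 5.2935.
Mean = α/β = 49.7/9.2 = 5.4022.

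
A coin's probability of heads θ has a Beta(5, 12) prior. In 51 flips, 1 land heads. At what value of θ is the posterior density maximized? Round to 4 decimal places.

0.0758

Posterior: Beta(5+1, 12+50) = Beta(6, 62).
Mode = (6−1)/(6+62−2) = 5/66 = 0.0758.
Mean = 6/(6+62) = 6/68 = 0.0882.
This is the posterior mode — the MAP estimate.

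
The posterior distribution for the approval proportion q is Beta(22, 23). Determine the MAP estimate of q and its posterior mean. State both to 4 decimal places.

Mode = (22−1)/(22+23−2) = 21/43 = 0.4884.
Mean = 22/(22+23) = 22/45 = 0.4889.
The mean is pulled above the mode by the posterior's right skew.

q_MAP = 0.4884, E[q|data] = 0.4889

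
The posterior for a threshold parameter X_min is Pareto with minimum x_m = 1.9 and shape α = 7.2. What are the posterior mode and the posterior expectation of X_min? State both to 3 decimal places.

posterior mode = 1.900, posterior expectation = 2.206

The Pareto density is strictly decreasing on [x_m, ∞), so the mode is x_m = 1.900.
Mean = α·x_m/(α−1) = 7.2·1.9/6.2 = 2.206.
Right-skewed posterior ⇒ mode < mean.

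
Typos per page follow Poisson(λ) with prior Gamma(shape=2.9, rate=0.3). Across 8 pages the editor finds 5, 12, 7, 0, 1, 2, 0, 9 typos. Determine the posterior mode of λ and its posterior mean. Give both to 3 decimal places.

posterior mode = 4.566, posterior mean = 4.687

Σ counts = 36. Posterior: Gamma(shape = 2.9+36 = 38.9, rate = 0.3+8 = 8.3).
Mode = (α−1)/β = 37.9/8.3 = 4.566.
Mean = α/β = 38.9/8.3 = 4.687.
Right-skewed posterior ⇒ mode < mean.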